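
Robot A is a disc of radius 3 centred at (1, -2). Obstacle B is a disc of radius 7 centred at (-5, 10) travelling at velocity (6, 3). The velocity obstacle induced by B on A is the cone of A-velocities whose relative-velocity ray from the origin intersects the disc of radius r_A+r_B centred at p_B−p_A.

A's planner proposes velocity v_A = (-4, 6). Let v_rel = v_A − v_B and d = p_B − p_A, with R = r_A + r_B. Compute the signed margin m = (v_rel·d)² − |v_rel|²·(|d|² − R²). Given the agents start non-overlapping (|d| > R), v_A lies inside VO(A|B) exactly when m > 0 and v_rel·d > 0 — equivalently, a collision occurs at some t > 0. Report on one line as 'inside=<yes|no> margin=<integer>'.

d = (-6, 12),  |d|² = 180;  R = 3+7 = 10,  c = 180−10² = 80
v_rel = (-10, 3),  |v_rel|² = 109;  v_rel·d = (-10)·(-6) + (3)·(12) = 96
109·t² − 192·t + 80 = 0  ⇒  m = 96² − 109·80 = 496
m = 496 > 0,  v_rel·d = 96 > 0  ⇒  inside

inside=yes margin=496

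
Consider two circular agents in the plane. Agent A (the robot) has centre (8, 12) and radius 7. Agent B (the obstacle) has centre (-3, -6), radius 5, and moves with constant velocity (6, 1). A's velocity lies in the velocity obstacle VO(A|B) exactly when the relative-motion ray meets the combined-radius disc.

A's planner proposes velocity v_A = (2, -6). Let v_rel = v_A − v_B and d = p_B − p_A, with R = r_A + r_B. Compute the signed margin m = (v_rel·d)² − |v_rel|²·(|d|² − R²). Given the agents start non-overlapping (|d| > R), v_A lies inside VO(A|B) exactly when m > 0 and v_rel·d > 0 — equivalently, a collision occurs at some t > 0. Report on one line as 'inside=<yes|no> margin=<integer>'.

d = (-11, -18),  |d|² = 445;  R = 7+5 = 12,  c = 445−12² = 301
v_rel = (-4, -7),  |v_rel|² = 65;  v_rel·d = (-4)·(-11) + (-7)·(-18) = 170
65·t² − 340·t + 301 = 0  ⇒  m = 170² − 65·301 = 9335
m = 9335 > 0,  v_rel·d = 170 > 0  ⇒  inside

inside=yes margin=9335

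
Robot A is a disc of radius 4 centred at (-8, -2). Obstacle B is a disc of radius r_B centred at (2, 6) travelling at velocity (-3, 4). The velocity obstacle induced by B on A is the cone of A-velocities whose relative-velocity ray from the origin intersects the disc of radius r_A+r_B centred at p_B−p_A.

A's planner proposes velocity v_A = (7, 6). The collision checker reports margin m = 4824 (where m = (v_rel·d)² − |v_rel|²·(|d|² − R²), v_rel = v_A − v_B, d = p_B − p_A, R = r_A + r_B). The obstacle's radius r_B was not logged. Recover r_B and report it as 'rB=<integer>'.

m = 4824
d = (10, 8);  v_rel = (10, 2),  |v_rel|² = 104
v_rel×d = (10)·(8) − (2)·(10) = 60
since m = R²·104 − 60²:  R² = (3600 + 4824) / 104 = 81
R = √81 = 9  ⇒  r_B = 9 − 4 = 5

rB=5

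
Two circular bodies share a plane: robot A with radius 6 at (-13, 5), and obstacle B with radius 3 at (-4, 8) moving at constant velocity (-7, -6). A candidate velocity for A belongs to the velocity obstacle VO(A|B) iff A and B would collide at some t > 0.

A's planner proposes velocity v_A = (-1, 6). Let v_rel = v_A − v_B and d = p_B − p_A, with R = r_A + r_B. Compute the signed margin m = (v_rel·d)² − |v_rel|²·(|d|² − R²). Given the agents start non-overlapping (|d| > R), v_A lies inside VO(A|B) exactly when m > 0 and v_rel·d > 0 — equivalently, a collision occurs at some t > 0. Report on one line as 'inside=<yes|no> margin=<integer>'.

d = (9, 3),  |d|² = 90;  R = 6+3 = 9,  c = 90−9² = 9
v_rel = (6, 12),  |v_rel|² = 180;  v_rel·d = (6)·(9) + (12)·(3) = 90
180·t² − 180·t + 9 = 0  ⇒  m = 90² − 180·9 = 6480
m = 6480 > 0,  v_rel·d = 90 > 0  ⇒  inside

inside=yes margin=6480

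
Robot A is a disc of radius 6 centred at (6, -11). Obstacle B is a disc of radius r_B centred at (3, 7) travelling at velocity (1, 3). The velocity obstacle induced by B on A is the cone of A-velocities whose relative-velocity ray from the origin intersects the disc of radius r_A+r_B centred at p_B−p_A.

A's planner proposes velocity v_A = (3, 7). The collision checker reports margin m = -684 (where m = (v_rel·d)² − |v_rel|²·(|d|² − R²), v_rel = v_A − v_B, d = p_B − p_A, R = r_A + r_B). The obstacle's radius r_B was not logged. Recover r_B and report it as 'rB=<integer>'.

m = -684
d = (-3, 18);  v_rel = (2, 4),  |v_rel|² = 20
v_rel×d = (2)·(18) − (4)·(-3) = 48
since m = R²·20 − 48²:  R² = (2304 + -684) / 20 = 81
R = √81 = 9  ⇒  r_B = 9 − 6 = 3

rB=3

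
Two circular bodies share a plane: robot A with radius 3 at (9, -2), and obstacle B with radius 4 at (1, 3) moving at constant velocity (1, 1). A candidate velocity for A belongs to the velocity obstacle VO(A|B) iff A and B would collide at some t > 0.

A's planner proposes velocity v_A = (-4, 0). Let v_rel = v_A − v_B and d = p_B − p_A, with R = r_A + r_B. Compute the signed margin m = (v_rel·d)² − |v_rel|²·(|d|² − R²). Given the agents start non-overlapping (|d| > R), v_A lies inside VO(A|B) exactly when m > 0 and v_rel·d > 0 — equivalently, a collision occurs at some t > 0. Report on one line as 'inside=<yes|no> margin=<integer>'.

d = (-8, 5),  |d|² = 89;  R = 3+4 = 7,  c = 89−7² = 40
v_rel = (-5, -1),  |v_rel|² = 26;  v_rel·d = (-5)·(-8) + (-1)·(5) = 35
26·t² − 70·t + 40 = 0  ⇒  m = 35² − 26·40 = 185
m = 185 > 0,  v_rel·d = 35 > 0  ⇒  inside

inside=yes margin=185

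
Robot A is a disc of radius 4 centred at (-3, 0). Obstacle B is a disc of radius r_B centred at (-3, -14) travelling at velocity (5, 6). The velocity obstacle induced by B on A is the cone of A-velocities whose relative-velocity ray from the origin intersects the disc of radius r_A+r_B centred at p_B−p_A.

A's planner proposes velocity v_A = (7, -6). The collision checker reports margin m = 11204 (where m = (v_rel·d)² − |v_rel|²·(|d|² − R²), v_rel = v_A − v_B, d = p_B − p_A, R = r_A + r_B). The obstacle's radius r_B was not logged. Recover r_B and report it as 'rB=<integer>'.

m = 11204
d = (0, -14);  v_rel = (2, -12),  |v_rel|² = 148
v_rel×d = (2)·(-14) − (-12)·(0) = -28
since m = R²·148 − (-28)²:  R² = (784 + 11204) / 148 = 81
R = √81 = 9  ⇒  r_B = 9 − 4 = 5

rB=5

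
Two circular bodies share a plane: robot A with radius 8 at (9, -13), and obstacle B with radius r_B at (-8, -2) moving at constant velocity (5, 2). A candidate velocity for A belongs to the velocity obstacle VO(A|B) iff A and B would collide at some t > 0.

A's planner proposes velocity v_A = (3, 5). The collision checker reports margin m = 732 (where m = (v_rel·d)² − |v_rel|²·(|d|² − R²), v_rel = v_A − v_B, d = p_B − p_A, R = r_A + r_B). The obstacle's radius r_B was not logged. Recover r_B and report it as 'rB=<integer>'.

m = 732
d = (-17, 11);  v_rel = (-2, 3),  |v_rel|² = 13
v_rel×d = (-2)·(11) − (3)·(-17) = 29
since m = R²·13 − 29²:  R² = (841 + 732) / 13 = 121
R = √121 = 11  ⇒  r_B = 11 − 8 = 3

rB=3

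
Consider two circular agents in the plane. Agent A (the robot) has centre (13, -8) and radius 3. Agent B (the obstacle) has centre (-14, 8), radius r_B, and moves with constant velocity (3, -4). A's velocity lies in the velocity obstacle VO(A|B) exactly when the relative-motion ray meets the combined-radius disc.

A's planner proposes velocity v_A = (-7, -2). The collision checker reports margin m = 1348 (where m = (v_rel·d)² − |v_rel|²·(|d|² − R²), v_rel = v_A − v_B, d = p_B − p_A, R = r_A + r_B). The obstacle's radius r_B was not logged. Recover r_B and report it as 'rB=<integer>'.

m = 1348
d = (-27, 16);  v_rel = (-10, 2),  |v_rel|² = 104
v_rel×d = (-10)·(16) − (2)·(-27) = -106
since m = R²·104 − (-106)²:  R² = (11236 + 1348) / 104 = 121
R = √121 = 11  ⇒  r_B = 11 − 3 = 8

rB=8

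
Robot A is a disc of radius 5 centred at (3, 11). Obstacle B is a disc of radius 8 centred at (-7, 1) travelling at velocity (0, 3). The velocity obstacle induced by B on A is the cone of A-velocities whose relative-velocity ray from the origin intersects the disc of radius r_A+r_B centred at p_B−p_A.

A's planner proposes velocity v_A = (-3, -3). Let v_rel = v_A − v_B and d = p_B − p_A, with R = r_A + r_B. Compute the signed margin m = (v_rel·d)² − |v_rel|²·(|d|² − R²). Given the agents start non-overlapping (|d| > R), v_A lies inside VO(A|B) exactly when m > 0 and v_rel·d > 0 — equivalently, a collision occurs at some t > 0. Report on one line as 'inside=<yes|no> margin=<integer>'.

d = (-10, -10),  |d|² = 200;  R = 5+8 = 13,  c = 200−13² = 31
v_rel = (-3, -6),  |v_rel|² = 45;  v_rel·d = (-3)·(-10) + (-6)·(-10) = 90
45·t² − 180·t + 31 = 0  ⇒  m = 90² − 45·31 = 6705
m = 6705 > 0,  v_rel·d = 90 > 0  ⇒  inside

inside=yes margin=6705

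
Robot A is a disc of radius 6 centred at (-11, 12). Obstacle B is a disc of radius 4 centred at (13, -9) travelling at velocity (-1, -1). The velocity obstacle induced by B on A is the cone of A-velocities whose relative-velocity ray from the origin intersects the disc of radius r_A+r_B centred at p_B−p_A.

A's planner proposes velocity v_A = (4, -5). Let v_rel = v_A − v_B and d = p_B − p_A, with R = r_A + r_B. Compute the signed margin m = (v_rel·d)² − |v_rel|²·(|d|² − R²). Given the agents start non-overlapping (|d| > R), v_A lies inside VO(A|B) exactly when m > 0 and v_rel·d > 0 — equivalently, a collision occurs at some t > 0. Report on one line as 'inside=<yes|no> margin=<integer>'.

d = (24, -21),  |d|² = 1017;  R = 6+4 = 10,  c = 1017−10² = 917
v_rel = (5, -4),  |v_rel|² = 41;  v_rel·d = (5)·(24) + (-4)·(-21) = 204
41·t² − 408·t + 917 = 0  ⇒  m = 204² − 41·917 = 4019
m = 4019 > 0,  v_rel·d = 204 > 0  ⇒  inside

inside=yes margin=4019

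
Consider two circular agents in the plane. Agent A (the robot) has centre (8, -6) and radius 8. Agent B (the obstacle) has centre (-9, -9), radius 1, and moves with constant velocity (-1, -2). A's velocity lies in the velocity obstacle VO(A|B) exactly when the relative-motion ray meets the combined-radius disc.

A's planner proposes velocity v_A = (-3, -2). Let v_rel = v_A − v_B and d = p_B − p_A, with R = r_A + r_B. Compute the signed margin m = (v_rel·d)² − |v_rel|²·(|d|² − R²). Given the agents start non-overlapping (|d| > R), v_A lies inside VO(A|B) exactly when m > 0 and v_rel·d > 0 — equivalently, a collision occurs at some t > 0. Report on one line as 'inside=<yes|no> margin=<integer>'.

d = (-17, -3),  |d|² = 298;  R = 8+1 = 9,  c = 298−9² = 217
v_rel = (-2, 0),  |v_rel|² = 4;  v_rel·d = (-2)·(-17) + (0)·(-3) = 34
4·t² − 68·t + 217 = 0  ⇒  m = 34² − 4·217 = 288
m = 288 > 0,  v_rel·d = 34 > 0  ⇒  inside

inside=yes margin=288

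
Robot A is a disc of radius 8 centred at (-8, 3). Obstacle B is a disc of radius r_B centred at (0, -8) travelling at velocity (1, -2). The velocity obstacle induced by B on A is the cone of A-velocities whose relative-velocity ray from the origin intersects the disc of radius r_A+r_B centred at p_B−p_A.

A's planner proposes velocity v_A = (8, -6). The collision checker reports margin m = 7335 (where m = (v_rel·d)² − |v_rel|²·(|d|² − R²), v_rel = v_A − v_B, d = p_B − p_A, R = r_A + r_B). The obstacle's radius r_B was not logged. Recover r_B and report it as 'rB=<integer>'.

m = 7335
d = (8, -11);  v_rel = (7, -4),  |v_rel|² = 65
v_rel×d = (7)·(-11) − (-4)·(8) = -45
since m = R²·65 − (-45)²:  R² = (2025 + 7335) / 65 = 144
R = √144 = 12  ⇒  r_B = 12 − 8 = 4

rB=4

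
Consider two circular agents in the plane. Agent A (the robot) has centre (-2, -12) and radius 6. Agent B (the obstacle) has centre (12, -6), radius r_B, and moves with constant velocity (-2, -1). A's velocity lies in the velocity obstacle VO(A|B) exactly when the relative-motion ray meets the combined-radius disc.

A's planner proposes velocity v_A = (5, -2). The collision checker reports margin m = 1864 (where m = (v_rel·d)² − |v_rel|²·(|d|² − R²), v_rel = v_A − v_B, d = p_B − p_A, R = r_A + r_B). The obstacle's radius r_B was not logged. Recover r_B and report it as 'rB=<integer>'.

m = 1864
d = (14, 6);  v_rel = (7, -1),  |v_rel|² = 50
v_rel×d = (7)·(6) − (-1)·(14) = 56
since m = R²·50 − 56²:  R² = (3136 + 1864) / 50 = 100
R = √100 = 10  ⇒  r_B = 10 − 6 = 4

rB=4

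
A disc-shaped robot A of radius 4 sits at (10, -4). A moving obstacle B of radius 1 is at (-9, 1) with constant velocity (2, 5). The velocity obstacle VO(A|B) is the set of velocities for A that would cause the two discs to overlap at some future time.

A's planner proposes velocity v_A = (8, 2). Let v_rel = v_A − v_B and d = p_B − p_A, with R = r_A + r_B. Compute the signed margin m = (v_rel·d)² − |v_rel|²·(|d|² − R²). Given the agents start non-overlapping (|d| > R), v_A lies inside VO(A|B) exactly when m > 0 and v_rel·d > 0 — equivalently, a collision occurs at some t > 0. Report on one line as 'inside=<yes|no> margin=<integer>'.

d = (-19, 5),  |d|² = 386;  R = 4+1 = 5,  c = 386−5² = 361
v_rel = (6, -3),  |v_rel|² = 45;  v_rel·d = (6)·(-19) + (-3)·(5) = -129
45·t² + 258·t + 361 = 0  ⇒  m = (-129)² − 45·361 = 396
m = 396 > 0,  v_rel·d = -129 < 0  ⇒  outside

inside=no margin=396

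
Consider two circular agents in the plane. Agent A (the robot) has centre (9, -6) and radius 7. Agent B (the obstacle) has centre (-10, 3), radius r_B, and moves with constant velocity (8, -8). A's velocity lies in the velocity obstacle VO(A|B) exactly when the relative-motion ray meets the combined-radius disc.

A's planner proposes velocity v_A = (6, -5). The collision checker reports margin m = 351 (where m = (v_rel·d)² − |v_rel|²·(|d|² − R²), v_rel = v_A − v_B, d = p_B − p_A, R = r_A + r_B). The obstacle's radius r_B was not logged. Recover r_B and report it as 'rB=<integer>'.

m = 351
d = (-19, 9);  v_rel = (-2, 3),  |v_rel|² = 13
v_rel×d = (-2)·(9) − (3)·(-19) = 39
since m = R²·13 − 39²:  R² = (1521 + 351) / 13 = 144
R = √144 = 12  ⇒  r_B = 12 − 7 = 5

rB=5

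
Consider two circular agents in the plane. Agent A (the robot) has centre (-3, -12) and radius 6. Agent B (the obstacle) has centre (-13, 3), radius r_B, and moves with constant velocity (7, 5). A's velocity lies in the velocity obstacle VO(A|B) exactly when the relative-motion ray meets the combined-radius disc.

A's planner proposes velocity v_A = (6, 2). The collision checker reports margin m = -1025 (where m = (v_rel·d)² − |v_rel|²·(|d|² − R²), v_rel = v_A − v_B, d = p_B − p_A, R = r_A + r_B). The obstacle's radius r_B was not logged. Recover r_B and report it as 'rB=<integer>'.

m = -1025
d = (-10, 15);  v_rel = (-1, -3),  |v_rel|² = 10
v_rel×d = (-1)·(15) − (-3)·(-10) = -45
since m = R²·10 − (-45)²:  R² = (2025 + -1025) / 10 = 100
R = √100 = 10  ⇒  r_B = 10 − 6 = 4

rB=4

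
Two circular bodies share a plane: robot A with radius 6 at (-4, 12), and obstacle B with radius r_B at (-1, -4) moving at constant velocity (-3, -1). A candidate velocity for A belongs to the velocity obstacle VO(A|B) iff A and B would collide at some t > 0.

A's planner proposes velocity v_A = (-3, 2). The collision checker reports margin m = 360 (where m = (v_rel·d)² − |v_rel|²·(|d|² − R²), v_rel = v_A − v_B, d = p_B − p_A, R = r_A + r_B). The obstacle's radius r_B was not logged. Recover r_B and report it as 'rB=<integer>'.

m = 360
d = (3, -16);  v_rel = (0, 3),  |v_rel|² = 9
v_rel×d = (0)·(-16) − (3)·(3) = -9
since m = R²·9 − (-9)²:  R² = (81 + 360) / 9 = 49
R = √49 = 7  ⇒  r_B = 7 − 6 = 1

rB=1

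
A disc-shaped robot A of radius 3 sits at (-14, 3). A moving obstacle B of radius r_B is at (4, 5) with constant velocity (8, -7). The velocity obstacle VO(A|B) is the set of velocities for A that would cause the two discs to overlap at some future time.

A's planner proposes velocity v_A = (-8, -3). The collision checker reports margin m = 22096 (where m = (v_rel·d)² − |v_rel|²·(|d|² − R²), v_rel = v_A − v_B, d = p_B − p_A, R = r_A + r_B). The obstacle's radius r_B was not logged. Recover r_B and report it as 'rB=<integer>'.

m = 22096
d = (18, 2);  v_rel = (-16, 4),  |v_rel|² = 272
v_rel×d = (-16)·(2) − (4)·(18) = -104
since m = R²·272 − (-104)²:  R² = (10816 + 22096) / 272 = 121
R = √121 = 11  ⇒  r_B = 11 − 3 = 8

rB=8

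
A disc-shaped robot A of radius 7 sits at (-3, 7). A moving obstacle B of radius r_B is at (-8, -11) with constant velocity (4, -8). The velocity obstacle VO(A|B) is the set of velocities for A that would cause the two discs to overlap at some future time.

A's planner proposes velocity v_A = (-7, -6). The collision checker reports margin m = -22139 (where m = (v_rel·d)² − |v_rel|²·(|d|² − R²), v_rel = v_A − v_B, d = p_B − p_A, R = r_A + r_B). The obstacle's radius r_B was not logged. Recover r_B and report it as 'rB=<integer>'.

m = -22139
d = (-5, -18);  v_rel = (-11, 2),  |v_rel|² = 125
v_rel×d = (-11)·(-18) − (2)·(-5) = 208
since m = R²·125 − 208²:  R² = (43264 + -22139) / 125 = 169
R = √169 = 13  ⇒  r_B = 13 − 7 = 6

rB=6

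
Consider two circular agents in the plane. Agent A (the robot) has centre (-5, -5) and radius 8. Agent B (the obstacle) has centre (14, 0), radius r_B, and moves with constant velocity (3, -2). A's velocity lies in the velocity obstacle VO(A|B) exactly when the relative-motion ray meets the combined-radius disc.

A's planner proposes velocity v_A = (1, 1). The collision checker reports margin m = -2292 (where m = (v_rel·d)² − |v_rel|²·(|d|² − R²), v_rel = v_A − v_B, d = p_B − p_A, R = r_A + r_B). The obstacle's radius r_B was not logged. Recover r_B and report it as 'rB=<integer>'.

m = -2292
d = (19, 5);  v_rel = (-2, 3),  |v_rel|² = 13
v_rel×d = (-2)·(5) − (3)·(19) = -67
since m = R²·13 − (-67)²:  R² = (4489 + -2292) / 13 = 169
R = √169 = 13  ⇒  r_B = 13 − 8 = 5

rB=5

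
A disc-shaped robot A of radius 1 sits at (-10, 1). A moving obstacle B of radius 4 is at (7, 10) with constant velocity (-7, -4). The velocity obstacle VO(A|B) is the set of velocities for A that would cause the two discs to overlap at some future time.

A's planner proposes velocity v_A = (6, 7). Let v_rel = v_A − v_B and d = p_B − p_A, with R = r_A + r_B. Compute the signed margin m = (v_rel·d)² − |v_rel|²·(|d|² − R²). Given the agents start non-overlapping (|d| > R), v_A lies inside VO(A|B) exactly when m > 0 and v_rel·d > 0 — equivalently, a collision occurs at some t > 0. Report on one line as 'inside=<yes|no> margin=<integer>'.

d = (17, 9),  |d|² = 370;  R = 1+4 = 5,  c = 370−5² = 345
v_rel = (13, 11),  |v_rel|² = 290;  v_rel·d = (13)·(17) + (11)·(9) = 320
290·t² − 640·t + 345 = 0  ⇒  m = 320² − 290·345 = 2350
m = 2350 > 0,  v_rel·d = 320 > 0  ⇒  inside

inside=yes margin=2350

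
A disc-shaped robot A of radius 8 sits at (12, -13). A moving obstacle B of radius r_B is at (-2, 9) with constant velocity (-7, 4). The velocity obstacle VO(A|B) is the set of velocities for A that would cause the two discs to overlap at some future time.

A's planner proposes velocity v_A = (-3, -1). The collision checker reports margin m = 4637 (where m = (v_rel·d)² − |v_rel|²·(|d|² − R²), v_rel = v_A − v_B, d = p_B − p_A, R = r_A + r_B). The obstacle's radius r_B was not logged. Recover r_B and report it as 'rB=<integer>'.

m = 4637
d = (-14, 22);  v_rel = (4, -5),  |v_rel|² = 41
v_rel×d = (4)·(22) − (-5)·(-14) = 18
since m = R²·41 − 18²:  R² = (324 + 4637) / 41 = 121
R = √121 = 11  ⇒  r_B = 11 − 8 = 3

rB=3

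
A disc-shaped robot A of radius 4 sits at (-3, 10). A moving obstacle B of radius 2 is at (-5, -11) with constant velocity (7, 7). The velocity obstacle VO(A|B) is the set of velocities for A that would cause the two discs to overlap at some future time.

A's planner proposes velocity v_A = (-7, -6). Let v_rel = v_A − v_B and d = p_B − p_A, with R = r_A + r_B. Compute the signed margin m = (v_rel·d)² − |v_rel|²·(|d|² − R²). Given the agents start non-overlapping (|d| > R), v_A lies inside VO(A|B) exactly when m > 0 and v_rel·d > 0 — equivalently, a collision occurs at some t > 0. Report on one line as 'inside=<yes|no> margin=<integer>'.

d = (-2, -21),  |d|² = 445;  R = 4+2 = 6,  c = 445−6² = 409
v_rel = (-14, -13),  |v_rel|² = 365;  v_rel·d = (-14)·(-2) + (-13)·(-21) = 301
365·t² − 602·t + 409 = 0  ⇒  m = 301² − 365·409 = -58684
m = -58684 < 0,  v_rel·d = 301 > 0  ⇒  outside

inside=no margin=-58684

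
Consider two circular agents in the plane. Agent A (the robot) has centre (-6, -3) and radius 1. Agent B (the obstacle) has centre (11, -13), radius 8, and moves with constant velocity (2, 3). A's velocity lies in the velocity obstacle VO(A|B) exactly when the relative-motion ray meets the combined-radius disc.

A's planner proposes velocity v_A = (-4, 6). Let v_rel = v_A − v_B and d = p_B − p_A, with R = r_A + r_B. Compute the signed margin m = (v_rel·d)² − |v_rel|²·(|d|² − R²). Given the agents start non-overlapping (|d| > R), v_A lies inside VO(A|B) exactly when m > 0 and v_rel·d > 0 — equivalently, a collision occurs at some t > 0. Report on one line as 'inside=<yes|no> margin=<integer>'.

d = (17, -10),  |d|² = 389;  R = 1+8 = 9,  c = 389−9² = 308
v_rel = (-6, 3),  |v_rel|² = 45;  v_rel·d = (-6)·(17) + (3)·(-10) = -132
45·t² + 264·t + 308 = 0  ⇒  m = (-132)² − 45·308 = 3564
m = 3564 > 0,  v_rel·d = -132 < 0  ⇒  outside

inside=no margin=3564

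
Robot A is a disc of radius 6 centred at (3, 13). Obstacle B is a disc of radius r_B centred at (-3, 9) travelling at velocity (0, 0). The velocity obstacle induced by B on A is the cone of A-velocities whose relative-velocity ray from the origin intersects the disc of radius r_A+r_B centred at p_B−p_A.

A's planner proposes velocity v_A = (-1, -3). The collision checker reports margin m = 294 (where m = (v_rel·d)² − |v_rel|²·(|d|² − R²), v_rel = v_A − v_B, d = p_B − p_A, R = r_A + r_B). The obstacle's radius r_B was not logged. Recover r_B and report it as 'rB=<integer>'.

m = 294
d = (-6, -4);  v_rel = (-1, -3),  |v_rel|² = 10
v_rel×d = (-1)·(-4) − (-3)·(-6) = -14
since m = R²·10 − (-14)²:  R² = (196 + 294) / 10 = 49
R = √49 = 7  ⇒  r_B = 7 − 6 = 1

rB=1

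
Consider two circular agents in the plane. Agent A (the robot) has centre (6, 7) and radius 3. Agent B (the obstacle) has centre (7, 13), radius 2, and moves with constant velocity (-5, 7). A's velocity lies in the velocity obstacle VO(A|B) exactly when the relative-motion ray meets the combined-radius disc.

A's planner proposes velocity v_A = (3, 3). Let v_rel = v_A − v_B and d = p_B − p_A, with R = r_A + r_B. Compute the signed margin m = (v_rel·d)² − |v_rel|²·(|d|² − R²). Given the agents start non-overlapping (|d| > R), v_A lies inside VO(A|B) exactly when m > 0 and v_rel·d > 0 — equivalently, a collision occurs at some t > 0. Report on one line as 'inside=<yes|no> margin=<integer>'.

d = (1, 6),  |d|² = 37;  R = 3+2 = 5,  c = 37−5² = 12
v_rel = (8, -4),  |v_rel|² = 80;  v_rel·d = (8)·(1) + (-4)·(6) = -16
80·t² + 32·t + 12 = 0  ⇒  m = (-16)² − 80·12 = -704
m = -704 < 0,  v_rel·d = -16 < 0  ⇒  outside

inside=no margin=-704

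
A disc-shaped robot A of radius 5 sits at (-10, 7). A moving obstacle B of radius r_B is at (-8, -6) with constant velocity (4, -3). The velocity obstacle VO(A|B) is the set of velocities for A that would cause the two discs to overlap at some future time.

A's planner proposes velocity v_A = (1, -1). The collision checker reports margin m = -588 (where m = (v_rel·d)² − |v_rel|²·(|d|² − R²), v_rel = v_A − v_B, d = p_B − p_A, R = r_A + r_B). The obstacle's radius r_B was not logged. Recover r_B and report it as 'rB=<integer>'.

m = -588
d = (2, -13);  v_rel = (-3, 2),  |v_rel|² = 13
v_rel×d = (-3)·(-13) − (2)·(2) = 35
since m = R²·13 − 35²:  R² = (1225 + -588) / 13 = 49
R = √49 = 7  ⇒  r_B = 7 − 5 = 2

rB=2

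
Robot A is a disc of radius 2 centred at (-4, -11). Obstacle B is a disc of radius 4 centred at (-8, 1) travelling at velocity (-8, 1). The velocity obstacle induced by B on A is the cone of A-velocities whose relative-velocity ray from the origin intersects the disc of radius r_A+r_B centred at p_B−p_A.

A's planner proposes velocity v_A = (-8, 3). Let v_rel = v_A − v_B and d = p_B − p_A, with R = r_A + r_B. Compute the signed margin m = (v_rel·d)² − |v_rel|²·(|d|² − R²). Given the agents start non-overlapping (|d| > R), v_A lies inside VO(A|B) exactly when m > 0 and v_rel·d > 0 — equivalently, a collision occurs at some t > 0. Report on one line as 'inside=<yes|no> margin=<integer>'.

d = (-4, 12),  |d|² = 160;  R = 2+4 = 6,  c = 160−6² = 124
v_rel = (0, 2),  |v_rel|² = 4;  v_rel·d = (0)·(-4) + (2)·(12) = 24
4·t² − 48·t + 124 = 0  ⇒  m = 24² − 4·124 = 80
m = 80 > 0,  v_rel·d = 24 > 0  ⇒  inside

inside=yes margin=80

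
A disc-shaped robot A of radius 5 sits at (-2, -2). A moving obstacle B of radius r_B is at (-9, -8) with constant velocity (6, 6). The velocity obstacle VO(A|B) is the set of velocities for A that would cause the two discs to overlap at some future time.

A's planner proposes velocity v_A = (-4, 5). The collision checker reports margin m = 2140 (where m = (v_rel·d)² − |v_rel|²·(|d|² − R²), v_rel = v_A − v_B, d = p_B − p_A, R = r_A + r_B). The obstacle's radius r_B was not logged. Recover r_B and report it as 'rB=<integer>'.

m = 2140
d = (-7, -6);  v_rel = (-10, -1),  |v_rel|² = 101
v_rel×d = (-10)·(-6) − (-1)·(-7) = 53
since m = R²·101 − 53²:  R² = (2809 + 2140) / 101 = 49
R = √49 = 7  ⇒  r_B = 7 − 5 = 2

rB=2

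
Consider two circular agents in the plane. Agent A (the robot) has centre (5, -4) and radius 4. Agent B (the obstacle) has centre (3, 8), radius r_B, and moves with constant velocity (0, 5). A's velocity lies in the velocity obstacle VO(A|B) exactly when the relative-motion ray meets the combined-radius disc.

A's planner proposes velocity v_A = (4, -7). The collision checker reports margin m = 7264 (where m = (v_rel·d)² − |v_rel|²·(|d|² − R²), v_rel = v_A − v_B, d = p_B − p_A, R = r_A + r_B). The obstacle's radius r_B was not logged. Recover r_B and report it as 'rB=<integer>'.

m = 7264
d = (-2, 12);  v_rel = (4, -12),  |v_rel|² = 160
v_rel×d = (4)·(12) − (-12)·(-2) = 24
since m = R²·160 − 24²:  R² = (576 + 7264) / 160 = 49
R = √49 = 7  ⇒  r_B = 7 − 4 = 3

rB=3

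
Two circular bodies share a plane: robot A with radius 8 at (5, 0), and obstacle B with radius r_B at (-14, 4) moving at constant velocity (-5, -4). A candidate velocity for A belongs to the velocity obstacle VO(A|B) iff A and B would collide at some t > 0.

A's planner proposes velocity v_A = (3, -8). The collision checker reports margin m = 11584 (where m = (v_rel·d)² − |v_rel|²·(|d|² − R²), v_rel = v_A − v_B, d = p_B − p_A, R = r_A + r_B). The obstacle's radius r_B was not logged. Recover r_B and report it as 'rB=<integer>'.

m = 11584
d = (-19, 4);  v_rel = (8, -4),  |v_rel|² = 80
v_rel×d = (8)·(4) − (-4)·(-19) = -44
since m = R²·80 − (-44)²:  R² = (1936 + 11584) / 80 = 169
R = √169 = 13  ⇒  r_B = 13 − 8 = 5

rB=5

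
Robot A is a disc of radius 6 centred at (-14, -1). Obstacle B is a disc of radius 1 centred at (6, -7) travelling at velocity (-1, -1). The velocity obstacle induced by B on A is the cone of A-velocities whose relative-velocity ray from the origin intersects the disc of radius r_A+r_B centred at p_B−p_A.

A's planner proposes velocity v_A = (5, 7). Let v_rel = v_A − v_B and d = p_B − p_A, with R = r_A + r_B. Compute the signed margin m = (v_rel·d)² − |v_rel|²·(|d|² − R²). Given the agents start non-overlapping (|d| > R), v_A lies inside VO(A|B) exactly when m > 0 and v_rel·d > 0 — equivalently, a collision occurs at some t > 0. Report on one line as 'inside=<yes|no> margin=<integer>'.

d = (20, -6),  |d|² = 436;  R = 6+1 = 7,  c = 436−7² = 387
v_rel = (6, 8),  |v_rel|² = 100;  v_rel·d = (6)·(20) + (8)·(-6) = 72
100·t² − 144·t + 387 = 0  ⇒  m = 72² − 100·387 = -33516
m = -33516 < 0,  v_rel·d = 72 > 0  ⇒  outside

inside=no margin=-33516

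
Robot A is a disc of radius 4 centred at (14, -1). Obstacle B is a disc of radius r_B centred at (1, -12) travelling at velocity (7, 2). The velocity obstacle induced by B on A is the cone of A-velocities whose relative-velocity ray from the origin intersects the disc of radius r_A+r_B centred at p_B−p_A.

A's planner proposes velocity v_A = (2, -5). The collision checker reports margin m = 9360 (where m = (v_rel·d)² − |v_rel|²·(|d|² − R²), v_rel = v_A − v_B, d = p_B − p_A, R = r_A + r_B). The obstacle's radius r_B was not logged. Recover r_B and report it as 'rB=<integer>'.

m = 9360
d = (-13, -11);  v_rel = (-5, -7),  |v_rel|² = 74
v_rel×d = (-5)·(-11) − (-7)·(-13) = -36
since m = R²·74 − (-36)²:  R² = (1296 + 9360) / 74 = 144
R = √144 = 12  ⇒  r_B = 12 − 4 = 8

rB=8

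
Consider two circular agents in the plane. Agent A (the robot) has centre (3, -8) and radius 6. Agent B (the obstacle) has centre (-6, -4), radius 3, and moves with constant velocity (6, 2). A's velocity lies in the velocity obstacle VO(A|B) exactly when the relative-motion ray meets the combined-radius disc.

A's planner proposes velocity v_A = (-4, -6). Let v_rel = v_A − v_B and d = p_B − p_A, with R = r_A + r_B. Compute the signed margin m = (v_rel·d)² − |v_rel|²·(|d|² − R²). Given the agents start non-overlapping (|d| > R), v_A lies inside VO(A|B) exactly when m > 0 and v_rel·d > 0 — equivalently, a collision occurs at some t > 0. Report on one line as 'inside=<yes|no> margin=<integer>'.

d = (-9, 4),  |d|² = 97;  R = 6+3 = 9,  c = 97−9² = 16
v_rel = (-10, -8),  |v_rel|² = 164;  v_rel·d = (-10)·(-9) + (-8)·(4) = 58
164·t² − 116·t + 16 = 0  ⇒  m = 58² − 164·16 = 740
m = 740 > 0,  v_rel·d = 58 > 0  ⇒  inside

inside=yes margin=740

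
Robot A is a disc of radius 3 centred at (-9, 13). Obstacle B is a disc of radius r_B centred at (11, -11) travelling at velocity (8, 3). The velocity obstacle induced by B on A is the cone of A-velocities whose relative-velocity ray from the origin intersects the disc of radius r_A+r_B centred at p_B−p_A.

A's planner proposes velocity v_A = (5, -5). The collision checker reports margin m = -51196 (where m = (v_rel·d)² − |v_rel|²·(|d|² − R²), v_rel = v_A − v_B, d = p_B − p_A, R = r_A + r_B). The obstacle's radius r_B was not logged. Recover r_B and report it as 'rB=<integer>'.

m = -51196
d = (20, -24);  v_rel = (-3, -8),  |v_rel|² = 73
v_rel×d = (-3)·(-24) − (-8)·(20) = 232
since m = R²·73 − 232²:  R² = (53824 + -51196) / 73 = 36
R = √36 = 6  ⇒  r_B = 6 − 3 = 3

rB=3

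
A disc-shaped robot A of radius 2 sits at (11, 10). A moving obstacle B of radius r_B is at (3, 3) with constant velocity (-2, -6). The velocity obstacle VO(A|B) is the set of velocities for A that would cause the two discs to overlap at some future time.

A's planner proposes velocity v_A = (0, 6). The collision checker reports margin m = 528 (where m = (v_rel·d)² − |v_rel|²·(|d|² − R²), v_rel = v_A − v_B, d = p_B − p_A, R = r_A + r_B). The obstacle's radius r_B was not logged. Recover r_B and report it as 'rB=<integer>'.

m = 528
d = (-8, -7);  v_rel = (2, 12),  |v_rel|² = 148
v_rel×d = (2)·(-7) − (12)·(-8) = 82
since m = R²·148 − 82²:  R² = (6724 + 528) / 148 = 49
R = √49 = 7  ⇒  r_B = 7 − 2 = 5

rB=5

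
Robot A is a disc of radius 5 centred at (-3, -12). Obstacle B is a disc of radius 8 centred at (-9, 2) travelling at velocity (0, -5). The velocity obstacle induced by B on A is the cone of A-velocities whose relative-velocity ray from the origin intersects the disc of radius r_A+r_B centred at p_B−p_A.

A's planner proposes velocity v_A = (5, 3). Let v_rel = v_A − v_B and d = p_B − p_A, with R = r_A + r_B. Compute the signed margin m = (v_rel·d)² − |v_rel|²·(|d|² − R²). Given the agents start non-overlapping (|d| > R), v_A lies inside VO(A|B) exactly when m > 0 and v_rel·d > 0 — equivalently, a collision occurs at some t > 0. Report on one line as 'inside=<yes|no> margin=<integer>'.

d = (-6, 14),  |d|² = 232;  R = 5+8 = 13,  c = 232−13² = 63
v_rel = (5, 8),  |v_rel|² = 89;  v_rel·d = (5)·(-6) + (8)·(14) = 82
89·t² − 164·t + 63 = 0  ⇒  m = 82² − 89·63 = 1117
m = 1117 > 0,  v_rel·d = 82 > 0  ⇒  inside

inside=yes margin=1117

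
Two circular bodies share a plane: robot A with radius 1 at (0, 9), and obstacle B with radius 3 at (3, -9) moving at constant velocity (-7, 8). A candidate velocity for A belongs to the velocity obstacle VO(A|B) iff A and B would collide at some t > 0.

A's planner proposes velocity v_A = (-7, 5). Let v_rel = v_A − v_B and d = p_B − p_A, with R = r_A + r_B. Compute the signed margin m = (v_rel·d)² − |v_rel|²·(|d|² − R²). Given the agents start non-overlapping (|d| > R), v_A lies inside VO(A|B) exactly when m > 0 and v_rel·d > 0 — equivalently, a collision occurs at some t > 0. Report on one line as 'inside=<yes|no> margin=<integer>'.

d = (3, -18),  |d|² = 333;  R = 1+3 = 4,  c = 333−4² = 317
v_rel = (0, -3),  |v_rel|² = 9;  v_rel·d = (0)·(3) + (-3)·(-18) = 54
9·t² − 108·t + 317 = 0  ⇒  m = 54² − 9·317 = 63
m = 63 > 0,  v_rel·d = 54 > 0  ⇒  inside

inside=yes margin=63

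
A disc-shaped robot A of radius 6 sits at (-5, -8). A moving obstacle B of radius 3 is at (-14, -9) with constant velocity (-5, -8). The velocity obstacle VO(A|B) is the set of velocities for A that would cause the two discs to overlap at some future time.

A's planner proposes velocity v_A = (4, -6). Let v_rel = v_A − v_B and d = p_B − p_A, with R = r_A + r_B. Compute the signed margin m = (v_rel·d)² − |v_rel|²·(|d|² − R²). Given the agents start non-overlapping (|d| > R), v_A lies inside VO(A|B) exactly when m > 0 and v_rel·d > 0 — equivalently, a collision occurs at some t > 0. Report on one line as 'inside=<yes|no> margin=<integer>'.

d = (-9, -1),  |d|² = 82;  R = 6+3 = 9,  c = 82−9² = 1
v_rel = (9, 2),  |v_rel|² = 85;  v_rel·d = (9)·(-9) + (2)·(-1) = -83
85·t² + 166·t + 1 = 0  ⇒  m = (-83)² − 85·1 = 6804
m = 6804 > 0,  v_rel·d = -83 < 0  ⇒  outside

inside=no margin=6804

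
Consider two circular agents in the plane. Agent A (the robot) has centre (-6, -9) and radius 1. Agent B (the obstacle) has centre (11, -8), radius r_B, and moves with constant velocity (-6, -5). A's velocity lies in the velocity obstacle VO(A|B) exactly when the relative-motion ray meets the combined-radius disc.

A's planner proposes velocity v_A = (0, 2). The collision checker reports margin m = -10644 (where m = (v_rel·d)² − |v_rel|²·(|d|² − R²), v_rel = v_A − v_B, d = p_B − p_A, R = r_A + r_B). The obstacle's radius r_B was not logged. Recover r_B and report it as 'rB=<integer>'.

m = -10644
d = (17, 1);  v_rel = (6, 7),  |v_rel|² = 85
v_rel×d = (6)·(1) − (7)·(17) = -113
since m = R²·85 − (-113)²:  R² = (12769 + -10644) / 85 = 25
R = √25 = 5  ⇒  r_B = 5 − 1 = 4

rB=4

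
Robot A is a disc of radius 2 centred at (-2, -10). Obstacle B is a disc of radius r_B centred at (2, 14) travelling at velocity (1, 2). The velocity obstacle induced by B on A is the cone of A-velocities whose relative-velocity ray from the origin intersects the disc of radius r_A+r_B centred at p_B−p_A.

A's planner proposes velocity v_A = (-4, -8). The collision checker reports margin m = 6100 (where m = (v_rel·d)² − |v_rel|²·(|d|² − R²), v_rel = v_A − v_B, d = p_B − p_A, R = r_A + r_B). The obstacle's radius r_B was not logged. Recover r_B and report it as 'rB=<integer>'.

m = 6100
d = (4, 24);  v_rel = (-5, -10),  |v_rel|² = 125
v_rel×d = (-5)·(24) − (-10)·(4) = -80
since m = R²·125 − (-80)²:  R² = (6400 + 6100) / 125 = 100
R = √100 = 10  ⇒  r_B = 10 − 2 = 8

rB=8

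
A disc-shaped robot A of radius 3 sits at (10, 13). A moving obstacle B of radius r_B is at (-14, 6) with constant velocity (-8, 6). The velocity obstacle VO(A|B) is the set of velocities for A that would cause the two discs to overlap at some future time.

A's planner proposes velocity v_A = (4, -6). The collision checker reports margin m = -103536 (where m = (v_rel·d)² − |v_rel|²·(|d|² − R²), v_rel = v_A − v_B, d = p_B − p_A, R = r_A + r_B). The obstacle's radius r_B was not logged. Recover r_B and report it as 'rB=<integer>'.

m = -103536
d = (-24, -7);  v_rel = (12, -12),  |v_rel|² = 288
v_rel×d = (12)·(-7) − (-12)·(-24) = -372
since m = R²·288 − (-372)²:  R² = (138384 + -103536) / 288 = 121
R = √121 = 11  ⇒  r_B = 11 − 3 = 8

rB=8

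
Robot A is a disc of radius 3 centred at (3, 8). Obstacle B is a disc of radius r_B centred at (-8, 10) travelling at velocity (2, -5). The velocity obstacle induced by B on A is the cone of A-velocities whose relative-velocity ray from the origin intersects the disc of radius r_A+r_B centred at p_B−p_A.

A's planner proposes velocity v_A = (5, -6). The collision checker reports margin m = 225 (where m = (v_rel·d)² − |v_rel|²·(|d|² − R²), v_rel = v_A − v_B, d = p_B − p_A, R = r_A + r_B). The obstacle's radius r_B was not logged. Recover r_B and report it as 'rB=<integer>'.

m = 225
d = (-11, 2);  v_rel = (3, -1),  |v_rel|² = 10
v_rel×d = (3)·(2) − (-1)·(-11) = -5
since m = R²·10 − (-5)²:  R² = (25 + 225) / 10 = 25
R = √25 = 5  ⇒  r_B = 5 − 3 = 2

rB=2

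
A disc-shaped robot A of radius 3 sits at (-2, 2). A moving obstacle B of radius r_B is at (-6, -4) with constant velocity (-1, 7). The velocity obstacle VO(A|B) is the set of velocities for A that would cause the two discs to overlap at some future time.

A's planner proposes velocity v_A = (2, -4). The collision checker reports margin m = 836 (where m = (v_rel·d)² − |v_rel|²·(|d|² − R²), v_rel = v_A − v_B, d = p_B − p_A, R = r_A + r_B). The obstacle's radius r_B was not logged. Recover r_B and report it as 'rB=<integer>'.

m = 836
d = (-4, -6);  v_rel = (3, -11),  |v_rel|² = 130
v_rel×d = (3)·(-6) − (-11)·(-4) = -62
since m = R²·130 − (-62)²:  R² = (3844 + 836) / 130 = 36
R = √36 = 6  ⇒  r_B = 6 − 3 = 3

rB=3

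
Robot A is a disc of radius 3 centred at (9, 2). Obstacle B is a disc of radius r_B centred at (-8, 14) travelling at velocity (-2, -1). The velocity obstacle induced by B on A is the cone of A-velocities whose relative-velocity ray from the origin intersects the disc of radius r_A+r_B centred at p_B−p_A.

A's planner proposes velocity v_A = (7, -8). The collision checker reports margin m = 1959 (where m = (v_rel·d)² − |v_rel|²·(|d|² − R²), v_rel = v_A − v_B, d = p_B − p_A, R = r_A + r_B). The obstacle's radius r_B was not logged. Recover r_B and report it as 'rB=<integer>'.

m = 1959
d = (-17, 12);  v_rel = (9, -7),  |v_rel|² = 130
v_rel×d = (9)·(12) − (-7)·(-17) = -11
since m = R²·130 − (-11)²:  R² = (121 + 1959) / 130 = 16
R = √16 = 4  ⇒  r_B = 4 − 3 = 1

rB=1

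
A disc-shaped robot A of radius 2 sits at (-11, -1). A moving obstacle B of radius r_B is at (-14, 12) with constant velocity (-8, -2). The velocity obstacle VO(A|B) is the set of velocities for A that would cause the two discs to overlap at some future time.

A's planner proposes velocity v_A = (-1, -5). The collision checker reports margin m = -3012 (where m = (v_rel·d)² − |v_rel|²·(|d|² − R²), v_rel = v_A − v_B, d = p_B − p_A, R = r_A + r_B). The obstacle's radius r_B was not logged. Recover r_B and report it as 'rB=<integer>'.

m = -3012
d = (-3, 13);  v_rel = (7, -3),  |v_rel|² = 58
v_rel×d = (7)·(13) − (-3)·(-3) = 82
since m = R²·58 − 82²:  R² = (6724 + -3012) / 58 = 64
R = √64 = 8  ⇒  r_B = 8 − 2 = 6

rB=6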